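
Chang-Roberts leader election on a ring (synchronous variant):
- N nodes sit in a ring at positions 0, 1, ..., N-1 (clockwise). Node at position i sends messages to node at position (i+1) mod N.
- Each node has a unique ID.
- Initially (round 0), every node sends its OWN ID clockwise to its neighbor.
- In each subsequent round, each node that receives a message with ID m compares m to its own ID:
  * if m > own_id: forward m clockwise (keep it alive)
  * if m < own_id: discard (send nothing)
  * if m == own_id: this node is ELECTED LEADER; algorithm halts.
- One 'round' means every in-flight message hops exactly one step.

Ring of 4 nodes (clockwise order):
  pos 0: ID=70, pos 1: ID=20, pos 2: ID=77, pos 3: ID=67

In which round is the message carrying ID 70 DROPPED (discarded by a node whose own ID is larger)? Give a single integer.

Round 1: pos1(id20) recv 70: fwd; pos2(id77) recv 20: drop; pos3(id67) recv 77: fwd; pos0(id70) recv 67: drop
Round 2: pos2(id77) recv 70: drop; pos0(id70) recv 77: fwd
Round 3: pos1(id20) recv 77: fwd
Round 4: pos2(id77) recv 77: ELECTED
Message ID 70 originates at pos 0; dropped at pos 2 in round 2

Answer: 2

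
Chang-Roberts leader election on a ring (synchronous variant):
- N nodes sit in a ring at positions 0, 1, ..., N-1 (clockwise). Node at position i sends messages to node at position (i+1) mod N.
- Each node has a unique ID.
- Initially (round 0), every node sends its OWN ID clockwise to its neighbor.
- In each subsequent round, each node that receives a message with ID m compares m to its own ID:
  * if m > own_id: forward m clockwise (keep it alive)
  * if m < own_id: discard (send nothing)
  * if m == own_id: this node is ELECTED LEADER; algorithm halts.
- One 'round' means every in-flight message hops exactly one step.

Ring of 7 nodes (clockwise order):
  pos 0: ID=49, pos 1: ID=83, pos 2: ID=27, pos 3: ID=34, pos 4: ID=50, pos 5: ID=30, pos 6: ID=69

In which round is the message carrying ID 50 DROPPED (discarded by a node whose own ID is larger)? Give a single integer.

Answer: 2

Derivation:
Round 1: pos1(id83) recv 49: drop; pos2(id27) recv 83: fwd; pos3(id34) recv 27: drop; pos4(id50) recv 34: drop; pos5(id30) recv 50: fwd; pos6(id69) recv 30: drop; pos0(id49) recv 69: fwd
Round 2: pos3(id34) recv 83: fwd; pos6(id69) recv 50: drop; pos1(id83) recv 69: drop
Round 3: pos4(id50) recv 83: fwd
Round 4: pos5(id30) recv 83: fwd
Round 5: pos6(id69) recv 83: fwd
Round 6: pos0(id49) recv 83: fwd
Round 7: pos1(id83) recv 83: ELECTED
Message ID 50 originates at pos 4; dropped at pos 6 in round 2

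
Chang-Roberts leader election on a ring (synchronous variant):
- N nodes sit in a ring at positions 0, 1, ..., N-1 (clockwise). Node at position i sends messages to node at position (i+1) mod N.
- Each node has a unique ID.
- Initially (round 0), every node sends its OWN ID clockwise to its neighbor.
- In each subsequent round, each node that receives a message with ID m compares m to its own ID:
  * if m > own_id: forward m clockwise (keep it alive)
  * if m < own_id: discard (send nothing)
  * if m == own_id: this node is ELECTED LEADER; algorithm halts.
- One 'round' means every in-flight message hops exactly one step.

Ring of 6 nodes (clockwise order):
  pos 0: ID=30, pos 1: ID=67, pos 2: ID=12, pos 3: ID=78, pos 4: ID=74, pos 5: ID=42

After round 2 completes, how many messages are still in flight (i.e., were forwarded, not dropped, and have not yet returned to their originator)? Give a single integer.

Answer: 2

Derivation:
Round 1: pos1(id67) recv 30: drop; pos2(id12) recv 67: fwd; pos3(id78) recv 12: drop; pos4(id74) recv 78: fwd; pos5(id42) recv 74: fwd; pos0(id30) recv 42: fwd
Round 2: pos3(id78) recv 67: drop; pos5(id42) recv 78: fwd; pos0(id30) recv 74: fwd; pos1(id67) recv 42: drop
After round 2: 2 messages still in flight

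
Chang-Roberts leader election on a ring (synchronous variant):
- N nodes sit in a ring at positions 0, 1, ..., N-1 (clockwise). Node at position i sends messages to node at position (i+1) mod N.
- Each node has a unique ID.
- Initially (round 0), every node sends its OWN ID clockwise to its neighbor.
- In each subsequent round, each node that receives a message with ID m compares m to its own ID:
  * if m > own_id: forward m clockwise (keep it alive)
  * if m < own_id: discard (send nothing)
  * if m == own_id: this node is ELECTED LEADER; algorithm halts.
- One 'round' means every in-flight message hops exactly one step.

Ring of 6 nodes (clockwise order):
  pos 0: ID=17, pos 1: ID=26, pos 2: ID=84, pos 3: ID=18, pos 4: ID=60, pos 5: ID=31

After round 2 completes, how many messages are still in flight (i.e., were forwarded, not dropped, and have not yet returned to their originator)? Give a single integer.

Answer: 3

Derivation:
Round 1: pos1(id26) recv 17: drop; pos2(id84) recv 26: drop; pos3(id18) recv 84: fwd; pos4(id60) recv 18: drop; pos5(id31) recv 60: fwd; pos0(id17) recv 31: fwd
Round 2: pos4(id60) recv 84: fwd; pos0(id17) recv 60: fwd; pos1(id26) recv 31: fwd
After round 2: 3 messages still in flight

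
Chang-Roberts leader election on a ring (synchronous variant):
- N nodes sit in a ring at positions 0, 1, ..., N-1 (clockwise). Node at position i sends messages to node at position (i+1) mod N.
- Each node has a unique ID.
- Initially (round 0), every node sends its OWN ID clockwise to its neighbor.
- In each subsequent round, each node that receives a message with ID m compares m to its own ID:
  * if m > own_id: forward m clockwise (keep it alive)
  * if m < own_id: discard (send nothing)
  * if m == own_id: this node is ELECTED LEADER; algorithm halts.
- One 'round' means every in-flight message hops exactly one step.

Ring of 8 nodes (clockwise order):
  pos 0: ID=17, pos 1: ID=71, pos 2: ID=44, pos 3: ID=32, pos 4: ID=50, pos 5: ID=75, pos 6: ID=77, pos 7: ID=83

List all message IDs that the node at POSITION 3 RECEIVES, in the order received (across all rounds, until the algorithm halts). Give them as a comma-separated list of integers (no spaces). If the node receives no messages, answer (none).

Round 1: pos1(id71) recv 17: drop; pos2(id44) recv 71: fwd; pos3(id32) recv 44: fwd; pos4(id50) recv 32: drop; pos5(id75) recv 50: drop; pos6(id77) recv 75: drop; pos7(id83) recv 77: drop; pos0(id17) recv 83: fwd
Round 2: pos3(id32) recv 71: fwd; pos4(id50) recv 44: drop; pos1(id71) recv 83: fwd
Round 3: pos4(id50) recv 71: fwd; pos2(id44) recv 83: fwd
Round 4: pos5(id75) recv 71: drop; pos3(id32) recv 83: fwd
Round 5: pos4(id50) recv 83: fwd
Round 6: pos5(id75) recv 83: fwd
Round 7: pos6(id77) recv 83: fwd
Round 8: pos7(id83) recv 83: ELECTED

Answer: 44,71,83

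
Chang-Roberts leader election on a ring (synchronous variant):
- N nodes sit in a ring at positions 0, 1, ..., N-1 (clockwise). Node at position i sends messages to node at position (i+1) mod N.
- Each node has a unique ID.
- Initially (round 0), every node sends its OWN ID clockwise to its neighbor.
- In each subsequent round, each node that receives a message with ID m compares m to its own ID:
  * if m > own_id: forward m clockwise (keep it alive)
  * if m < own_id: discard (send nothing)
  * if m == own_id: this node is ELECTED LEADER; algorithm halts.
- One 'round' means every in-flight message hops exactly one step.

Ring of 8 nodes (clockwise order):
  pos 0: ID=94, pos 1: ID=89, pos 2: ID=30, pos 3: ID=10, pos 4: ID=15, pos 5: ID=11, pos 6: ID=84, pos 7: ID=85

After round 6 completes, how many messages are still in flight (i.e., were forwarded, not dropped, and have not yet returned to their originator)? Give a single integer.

Round 1: pos1(id89) recv 94: fwd; pos2(id30) recv 89: fwd; pos3(id10) recv 30: fwd; pos4(id15) recv 10: drop; pos5(id11) recv 15: fwd; pos6(id84) recv 11: drop; pos7(id85) recv 84: drop; pos0(id94) recv 85: drop
Round 2: pos2(id30) recv 94: fwd; pos3(id10) recv 89: fwd; pos4(id15) recv 30: fwd; pos6(id84) recv 15: drop
Round 3: pos3(id10) recv 94: fwd; pos4(id15) recv 89: fwd; pos5(id11) recv 30: fwd
Round 4: pos4(id15) recv 94: fwd; pos5(id11) recv 89: fwd; pos6(id84) recv 30: drop
Round 5: pos5(id11) recv 94: fwd; pos6(id84) recv 89: fwd
Round 6: pos6(id84) recv 94: fwd; pos7(id85) recv 89: fwd
After round 6: 2 messages still in flight

Answer: 2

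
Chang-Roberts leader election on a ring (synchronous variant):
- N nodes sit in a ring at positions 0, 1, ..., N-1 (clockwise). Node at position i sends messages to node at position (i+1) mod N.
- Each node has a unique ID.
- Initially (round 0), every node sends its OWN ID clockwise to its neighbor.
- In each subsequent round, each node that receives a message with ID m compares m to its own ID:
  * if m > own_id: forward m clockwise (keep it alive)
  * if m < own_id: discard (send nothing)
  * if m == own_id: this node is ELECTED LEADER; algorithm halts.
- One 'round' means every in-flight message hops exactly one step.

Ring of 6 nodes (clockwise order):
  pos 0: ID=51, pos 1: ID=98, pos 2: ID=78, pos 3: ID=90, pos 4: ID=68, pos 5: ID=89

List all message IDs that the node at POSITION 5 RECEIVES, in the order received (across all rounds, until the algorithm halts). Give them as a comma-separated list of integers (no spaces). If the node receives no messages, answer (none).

Answer: 68,90,98

Derivation:
Round 1: pos1(id98) recv 51: drop; pos2(id78) recv 98: fwd; pos3(id90) recv 78: drop; pos4(id68) recv 90: fwd; pos5(id89) recv 68: drop; pos0(id51) recv 89: fwd
Round 2: pos3(id90) recv 98: fwd; pos5(id89) recv 90: fwd; pos1(id98) recv 89: drop
Round 3: pos4(id68) recv 98: fwd; pos0(id51) recv 90: fwd
Round 4: pos5(id89) recv 98: fwd; pos1(id98) recv 90: drop
Round 5: pos0(id51) recv 98: fwd
Round 6: pos1(id98) recv 98: ELECTED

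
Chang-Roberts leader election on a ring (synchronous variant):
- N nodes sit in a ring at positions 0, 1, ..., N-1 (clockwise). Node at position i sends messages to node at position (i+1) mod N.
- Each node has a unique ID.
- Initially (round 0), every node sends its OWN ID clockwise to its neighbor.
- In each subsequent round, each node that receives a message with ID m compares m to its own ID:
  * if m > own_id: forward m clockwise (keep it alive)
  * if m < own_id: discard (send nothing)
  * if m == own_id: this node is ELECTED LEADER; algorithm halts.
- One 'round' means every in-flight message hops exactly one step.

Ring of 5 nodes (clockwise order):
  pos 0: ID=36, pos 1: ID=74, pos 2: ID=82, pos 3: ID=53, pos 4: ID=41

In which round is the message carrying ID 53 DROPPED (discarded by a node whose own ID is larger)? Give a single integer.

Round 1: pos1(id74) recv 36: drop; pos2(id82) recv 74: drop; pos3(id53) recv 82: fwd; pos4(id41) recv 53: fwd; pos0(id36) recv 41: fwd
Round 2: pos4(id41) recv 82: fwd; pos0(id36) recv 53: fwd; pos1(id74) recv 41: drop
Round 3: pos0(id36) recv 82: fwd; pos1(id74) recv 53: drop
Round 4: pos1(id74) recv 82: fwd
Round 5: pos2(id82) recv 82: ELECTED
Message ID 53 originates at pos 3; dropped at pos 1 in round 3

Answer: 3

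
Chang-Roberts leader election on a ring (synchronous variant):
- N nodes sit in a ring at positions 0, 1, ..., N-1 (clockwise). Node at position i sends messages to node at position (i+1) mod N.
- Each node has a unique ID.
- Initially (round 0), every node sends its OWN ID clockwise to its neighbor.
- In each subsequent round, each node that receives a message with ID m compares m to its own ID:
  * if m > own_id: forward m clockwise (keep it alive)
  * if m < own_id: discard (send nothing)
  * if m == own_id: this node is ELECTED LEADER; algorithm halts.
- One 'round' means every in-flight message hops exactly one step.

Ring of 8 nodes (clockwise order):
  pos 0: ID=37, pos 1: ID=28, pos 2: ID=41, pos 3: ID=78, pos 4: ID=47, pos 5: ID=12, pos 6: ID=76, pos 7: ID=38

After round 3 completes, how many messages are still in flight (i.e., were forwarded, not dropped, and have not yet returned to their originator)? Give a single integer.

Round 1: pos1(id28) recv 37: fwd; pos2(id41) recv 28: drop; pos3(id78) recv 41: drop; pos4(id47) recv 78: fwd; pos5(id12) recv 47: fwd; pos6(id76) recv 12: drop; pos7(id38) recv 76: fwd; pos0(id37) recv 38: fwd
Round 2: pos2(id41) recv 37: drop; pos5(id12) recv 78: fwd; pos6(id76) recv 47: drop; pos0(id37) recv 76: fwd; pos1(id28) recv 38: fwd
Round 3: pos6(id76) recv 78: fwd; pos1(id28) recv 76: fwd; pos2(id41) recv 38: drop
After round 3: 2 messages still in flight

Answer: 2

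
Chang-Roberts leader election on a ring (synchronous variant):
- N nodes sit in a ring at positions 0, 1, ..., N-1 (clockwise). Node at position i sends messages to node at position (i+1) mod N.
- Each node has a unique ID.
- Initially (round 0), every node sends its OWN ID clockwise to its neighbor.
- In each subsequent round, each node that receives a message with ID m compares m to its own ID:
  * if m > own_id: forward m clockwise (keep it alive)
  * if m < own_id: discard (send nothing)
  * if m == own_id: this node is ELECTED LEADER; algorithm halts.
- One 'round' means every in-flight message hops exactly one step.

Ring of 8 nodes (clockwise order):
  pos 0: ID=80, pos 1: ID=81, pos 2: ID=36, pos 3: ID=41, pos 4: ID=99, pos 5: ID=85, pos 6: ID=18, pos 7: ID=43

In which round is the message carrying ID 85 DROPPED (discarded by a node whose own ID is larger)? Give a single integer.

Round 1: pos1(id81) recv 80: drop; pos2(id36) recv 81: fwd; pos3(id41) recv 36: drop; pos4(id99) recv 41: drop; pos5(id85) recv 99: fwd; pos6(id18) recv 85: fwd; pos7(id43) recv 18: drop; pos0(id80) recv 43: drop
Round 2: pos3(id41) recv 81: fwd; pos6(id18) recv 99: fwd; pos7(id43) recv 85: fwd
Round 3: pos4(id99) recv 81: drop; pos7(id43) recv 99: fwd; pos0(id80) recv 85: fwd
Round 4: pos0(id80) recv 99: fwd; pos1(id81) recv 85: fwd
Round 5: pos1(id81) recv 99: fwd; pos2(id36) recv 85: fwd
Round 6: pos2(id36) recv 99: fwd; pos3(id41) recv 85: fwd
Round 7: pos3(id41) recv 99: fwd; pos4(id99) recv 85: drop
Round 8: pos4(id99) recv 99: ELECTED
Message ID 85 originates at pos 5; dropped at pos 4 in round 7

Answer: 7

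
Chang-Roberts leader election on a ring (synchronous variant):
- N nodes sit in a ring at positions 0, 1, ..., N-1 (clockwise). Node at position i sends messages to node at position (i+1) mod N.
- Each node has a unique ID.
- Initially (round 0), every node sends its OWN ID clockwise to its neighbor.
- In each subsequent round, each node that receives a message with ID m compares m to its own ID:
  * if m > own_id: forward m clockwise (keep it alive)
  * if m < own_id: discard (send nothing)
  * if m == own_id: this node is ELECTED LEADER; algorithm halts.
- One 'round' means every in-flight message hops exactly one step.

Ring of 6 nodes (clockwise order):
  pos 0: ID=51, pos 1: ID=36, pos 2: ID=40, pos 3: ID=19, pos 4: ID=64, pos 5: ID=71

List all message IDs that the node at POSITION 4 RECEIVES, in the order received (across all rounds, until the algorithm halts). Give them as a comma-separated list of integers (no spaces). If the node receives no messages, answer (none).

Answer: 19,40,51,71

Derivation:
Round 1: pos1(id36) recv 51: fwd; pos2(id40) recv 36: drop; pos3(id19) recv 40: fwd; pos4(id64) recv 19: drop; pos5(id71) recv 64: drop; pos0(id51) recv 71: fwd
Round 2: pos2(id40) recv 51: fwd; pos4(id64) recv 40: drop; pos1(id36) recv 71: fwd
Round 3: pos3(id19) recv 51: fwd; pos2(id40) recv 71: fwd
Round 4: pos4(id64) recv 51: drop; pos3(id19) recv 71: fwd
Round 5: pos4(id64) recv 71: fwd
Round 6: pos5(id71) recv 71: ELECTED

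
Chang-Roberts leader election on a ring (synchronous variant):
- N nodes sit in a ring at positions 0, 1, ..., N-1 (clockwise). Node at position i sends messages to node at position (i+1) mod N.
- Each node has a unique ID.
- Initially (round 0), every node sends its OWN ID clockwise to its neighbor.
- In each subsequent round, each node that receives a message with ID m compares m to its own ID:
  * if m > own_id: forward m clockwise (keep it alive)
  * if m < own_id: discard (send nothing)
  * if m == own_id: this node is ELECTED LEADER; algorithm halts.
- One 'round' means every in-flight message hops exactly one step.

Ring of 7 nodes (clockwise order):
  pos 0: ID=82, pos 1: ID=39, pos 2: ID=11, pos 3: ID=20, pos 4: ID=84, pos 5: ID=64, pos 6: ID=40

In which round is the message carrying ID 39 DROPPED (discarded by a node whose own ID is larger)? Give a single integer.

Answer: 3

Derivation:
Round 1: pos1(id39) recv 82: fwd; pos2(id11) recv 39: fwd; pos3(id20) recv 11: drop; pos4(id84) recv 20: drop; pos5(id64) recv 84: fwd; pos6(id40) recv 64: fwd; pos0(id82) recv 40: drop
Round 2: pos2(id11) recv 82: fwd; pos3(id20) recv 39: fwd; pos6(id40) recv 84: fwd; pos0(id82) recv 64: drop
Round 3: pos3(id20) recv 82: fwd; pos4(id84) recv 39: drop; pos0(id82) recv 84: fwd
Round 4: pos4(id84) recv 82: drop; pos1(id39) recv 84: fwd
Round 5: pos2(id11) recv 84: fwd
Round 6: pos3(id20) recv 84: fwd
Round 7: pos4(id84) recv 84: ELECTED
Message ID 39 originates at pos 1; dropped at pos 4 in round 3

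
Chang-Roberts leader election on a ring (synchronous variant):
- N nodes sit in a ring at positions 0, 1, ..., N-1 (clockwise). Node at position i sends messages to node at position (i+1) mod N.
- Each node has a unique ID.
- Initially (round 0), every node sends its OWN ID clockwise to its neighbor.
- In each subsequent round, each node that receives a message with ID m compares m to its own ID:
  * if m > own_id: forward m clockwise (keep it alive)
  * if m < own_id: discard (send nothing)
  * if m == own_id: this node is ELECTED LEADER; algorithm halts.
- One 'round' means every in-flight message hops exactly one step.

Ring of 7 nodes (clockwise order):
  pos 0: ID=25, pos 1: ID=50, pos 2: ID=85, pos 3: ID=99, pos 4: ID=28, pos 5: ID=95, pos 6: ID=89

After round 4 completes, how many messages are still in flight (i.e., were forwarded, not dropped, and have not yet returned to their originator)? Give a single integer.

Round 1: pos1(id50) recv 25: drop; pos2(id85) recv 50: drop; pos3(id99) recv 85: drop; pos4(id28) recv 99: fwd; pos5(id95) recv 28: drop; pos6(id89) recv 95: fwd; pos0(id25) recv 89: fwd
Round 2: pos5(id95) recv 99: fwd; pos0(id25) recv 95: fwd; pos1(id50) recv 89: fwd
Round 3: pos6(id89) recv 99: fwd; pos1(id50) recv 95: fwd; pos2(id85) recv 89: fwd
Round 4: pos0(id25) recv 99: fwd; pos2(id85) recv 95: fwd; pos3(id99) recv 89: drop
After round 4: 2 messages still in flight

Answer: 2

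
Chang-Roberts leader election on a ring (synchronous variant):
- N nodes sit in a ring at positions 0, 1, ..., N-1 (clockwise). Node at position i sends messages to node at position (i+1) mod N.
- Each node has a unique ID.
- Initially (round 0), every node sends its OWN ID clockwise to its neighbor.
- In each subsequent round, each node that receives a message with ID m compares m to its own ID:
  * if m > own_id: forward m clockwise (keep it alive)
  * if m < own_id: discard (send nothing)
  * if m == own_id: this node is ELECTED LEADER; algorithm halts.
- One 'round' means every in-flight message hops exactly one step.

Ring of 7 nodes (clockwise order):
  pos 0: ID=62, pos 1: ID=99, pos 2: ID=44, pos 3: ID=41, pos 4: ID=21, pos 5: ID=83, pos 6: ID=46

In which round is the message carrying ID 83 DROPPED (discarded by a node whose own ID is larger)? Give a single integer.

Round 1: pos1(id99) recv 62: drop; pos2(id44) recv 99: fwd; pos3(id41) recv 44: fwd; pos4(id21) recv 41: fwd; pos5(id83) recv 21: drop; pos6(id46) recv 83: fwd; pos0(id62) recv 46: drop
Round 2: pos3(id41) recv 99: fwd; pos4(id21) recv 44: fwd; pos5(id83) recv 41: drop; pos0(id62) recv 83: fwd
Round 3: pos4(id21) recv 99: fwd; pos5(id83) recv 44: drop; pos1(id99) recv 83: drop
Round 4: pos5(id83) recv 99: fwd
Round 5: pos6(id46) recv 99: fwd
Round 6: pos0(id62) recv 99: fwd
Round 7: pos1(id99) recv 99: ELECTED
Message ID 83 originates at pos 5; dropped at pos 1 in round 3

Answer: 3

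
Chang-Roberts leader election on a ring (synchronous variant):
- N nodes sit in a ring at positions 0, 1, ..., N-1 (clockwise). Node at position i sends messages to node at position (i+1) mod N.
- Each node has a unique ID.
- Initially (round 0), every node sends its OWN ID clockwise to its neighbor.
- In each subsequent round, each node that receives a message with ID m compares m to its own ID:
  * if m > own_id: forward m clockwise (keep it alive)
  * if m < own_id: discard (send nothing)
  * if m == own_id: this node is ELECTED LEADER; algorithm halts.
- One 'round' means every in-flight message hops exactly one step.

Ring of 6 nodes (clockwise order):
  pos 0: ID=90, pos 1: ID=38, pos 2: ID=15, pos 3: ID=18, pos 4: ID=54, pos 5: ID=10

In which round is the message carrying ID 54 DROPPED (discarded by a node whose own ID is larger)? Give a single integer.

Round 1: pos1(id38) recv 90: fwd; pos2(id15) recv 38: fwd; pos3(id18) recv 15: drop; pos4(id54) recv 18: drop; pos5(id10) recv 54: fwd; pos0(id90) recv 10: drop
Round 2: pos2(id15) recv 90: fwd; pos3(id18) recv 38: fwd; pos0(id90) recv 54: drop
Round 3: pos3(id18) recv 90: fwd; pos4(id54) recv 38: drop
Round 4: pos4(id54) recv 90: fwd
Round 5: pos5(id10) recv 90: fwd
Round 6: pos0(id90) recv 90: ELECTED
Message ID 54 originates at pos 4; dropped at pos 0 in round 2

Answer: 2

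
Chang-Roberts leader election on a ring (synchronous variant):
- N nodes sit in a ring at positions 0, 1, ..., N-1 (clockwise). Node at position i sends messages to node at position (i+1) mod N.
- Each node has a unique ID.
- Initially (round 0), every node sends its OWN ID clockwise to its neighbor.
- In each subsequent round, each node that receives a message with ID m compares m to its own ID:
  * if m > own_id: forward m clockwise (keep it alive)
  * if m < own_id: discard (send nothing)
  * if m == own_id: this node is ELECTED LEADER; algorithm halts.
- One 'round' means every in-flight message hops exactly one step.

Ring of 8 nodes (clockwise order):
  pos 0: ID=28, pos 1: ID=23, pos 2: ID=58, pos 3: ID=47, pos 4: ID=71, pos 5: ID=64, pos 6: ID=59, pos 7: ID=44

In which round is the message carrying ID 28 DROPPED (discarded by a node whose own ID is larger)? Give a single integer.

Answer: 2

Derivation:
Round 1: pos1(id23) recv 28: fwd; pos2(id58) recv 23: drop; pos3(id47) recv 58: fwd; pos4(id71) recv 47: drop; pos5(id64) recv 71: fwd; pos6(id59) recv 64: fwd; pos7(id44) recv 59: fwd; pos0(id28) recv 44: fwd
Round 2: pos2(id58) recv 28: drop; pos4(id71) recv 58: drop; pos6(id59) recv 71: fwd; pos7(id44) recv 64: fwd; pos0(id28) recv 59: fwd; pos1(id23) recv 44: fwd
Round 3: pos7(id44) recv 71: fwd; pos0(id28) recv 64: fwd; pos1(id23) recv 59: fwd; pos2(id58) recv 44: drop
Round 4: pos0(id28) recv 71: fwd; pos1(id23) recv 64: fwd; pos2(id58) recv 59: fwd
Round 5: pos1(id23) recv 71: fwd; pos2(id58) recv 64: fwd; pos3(id47) recv 59: fwd
Round 6: pos2(id58) recv 71: fwd; pos3(id47) recv 64: fwd; pos4(id71) recv 59: drop
Round 7: pos3(id47) recv 71: fwd; pos4(id71) recv 64: drop
Round 8: pos4(id71) recv 71: ELECTED
Message ID 28 originates at pos 0; dropped at pos 2 in round 2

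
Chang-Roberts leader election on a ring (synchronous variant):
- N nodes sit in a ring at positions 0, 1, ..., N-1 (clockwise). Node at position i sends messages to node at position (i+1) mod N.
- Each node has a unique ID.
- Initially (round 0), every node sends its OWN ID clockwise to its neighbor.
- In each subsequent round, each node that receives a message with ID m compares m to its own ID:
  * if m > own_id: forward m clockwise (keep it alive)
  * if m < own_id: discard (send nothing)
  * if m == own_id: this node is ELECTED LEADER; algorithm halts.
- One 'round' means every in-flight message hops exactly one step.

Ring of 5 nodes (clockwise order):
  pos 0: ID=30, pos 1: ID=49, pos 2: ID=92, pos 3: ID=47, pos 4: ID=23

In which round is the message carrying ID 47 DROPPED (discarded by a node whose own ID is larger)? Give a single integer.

Answer: 3

Derivation:
Round 1: pos1(id49) recv 30: drop; pos2(id92) recv 49: drop; pos3(id47) recv 92: fwd; pos4(id23) recv 47: fwd; pos0(id30) recv 23: drop
Round 2: pos4(id23) recv 92: fwd; pos0(id30) recv 47: fwd
Round 3: pos0(id30) recv 92: fwd; pos1(id49) recv 47: drop
Round 4: pos1(id49) recv 92: fwd
Round 5: pos2(id92) recv 92: ELECTED
Message ID 47 originates at pos 3; dropped at pos 1 in round 3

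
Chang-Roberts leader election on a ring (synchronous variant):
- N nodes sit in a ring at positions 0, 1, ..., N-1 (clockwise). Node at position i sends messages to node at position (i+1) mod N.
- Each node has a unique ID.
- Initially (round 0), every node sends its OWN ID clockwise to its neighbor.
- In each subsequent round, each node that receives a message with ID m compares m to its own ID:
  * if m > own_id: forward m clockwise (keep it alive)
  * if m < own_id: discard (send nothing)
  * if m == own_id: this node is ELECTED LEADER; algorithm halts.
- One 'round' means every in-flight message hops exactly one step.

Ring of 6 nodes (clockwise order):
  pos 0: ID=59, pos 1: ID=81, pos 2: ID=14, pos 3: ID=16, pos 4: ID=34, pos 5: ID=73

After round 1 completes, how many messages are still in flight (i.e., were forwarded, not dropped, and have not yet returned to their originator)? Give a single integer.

Answer: 2

Derivation:
Round 1: pos1(id81) recv 59: drop; pos2(id14) recv 81: fwd; pos3(id16) recv 14: drop; pos4(id34) recv 16: drop; pos5(id73) recv 34: drop; pos0(id59) recv 73: fwd
After round 1: 2 messages still in flight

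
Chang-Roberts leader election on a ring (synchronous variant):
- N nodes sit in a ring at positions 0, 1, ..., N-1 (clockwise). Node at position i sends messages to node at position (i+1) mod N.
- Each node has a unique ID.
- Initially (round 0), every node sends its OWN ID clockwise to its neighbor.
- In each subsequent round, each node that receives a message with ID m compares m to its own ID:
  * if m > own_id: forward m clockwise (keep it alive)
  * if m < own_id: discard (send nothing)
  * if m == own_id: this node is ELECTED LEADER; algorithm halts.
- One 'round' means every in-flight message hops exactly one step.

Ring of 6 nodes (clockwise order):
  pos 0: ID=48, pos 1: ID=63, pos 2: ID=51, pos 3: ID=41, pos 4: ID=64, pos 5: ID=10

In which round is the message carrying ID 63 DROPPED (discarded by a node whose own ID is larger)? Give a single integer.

Round 1: pos1(id63) recv 48: drop; pos2(id51) recv 63: fwd; pos3(id41) recv 51: fwd; pos4(id64) recv 41: drop; pos5(id10) recv 64: fwd; pos0(id48) recv 10: drop
Round 2: pos3(id41) recv 63: fwd; pos4(id64) recv 51: drop; pos0(id48) recv 64: fwd
Round 3: pos4(id64) recv 63: drop; pos1(id63) recv 64: fwd
Round 4: pos2(id51) recv 64: fwd
Round 5: pos3(id41) recv 64: fwd
Round 6: pos4(id64) recv 64: ELECTED
Message ID 63 originates at pos 1; dropped at pos 4 in round 3

Answer: 3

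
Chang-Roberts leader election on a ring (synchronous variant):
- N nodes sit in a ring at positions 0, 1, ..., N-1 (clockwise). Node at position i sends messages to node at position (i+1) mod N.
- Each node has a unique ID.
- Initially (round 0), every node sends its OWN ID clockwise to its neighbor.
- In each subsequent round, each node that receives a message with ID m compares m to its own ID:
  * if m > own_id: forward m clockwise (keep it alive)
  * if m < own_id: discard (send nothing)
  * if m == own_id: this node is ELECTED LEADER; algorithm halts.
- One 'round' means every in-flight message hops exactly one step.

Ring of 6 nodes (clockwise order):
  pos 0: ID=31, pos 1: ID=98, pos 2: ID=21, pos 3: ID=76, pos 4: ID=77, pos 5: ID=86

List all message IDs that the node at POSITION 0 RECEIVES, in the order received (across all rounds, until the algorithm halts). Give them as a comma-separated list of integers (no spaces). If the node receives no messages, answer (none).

Round 1: pos1(id98) recv 31: drop; pos2(id21) recv 98: fwd; pos3(id76) recv 21: drop; pos4(id77) recv 76: drop; pos5(id86) recv 77: drop; pos0(id31) recv 86: fwd
Round 2: pos3(id76) recv 98: fwd; pos1(id98) recv 86: drop
Round 3: pos4(id77) recv 98: fwd
Round 4: pos5(id86) recv 98: fwd
Round 5: pos0(id31) recv 98: fwd
Round 6: pos1(id98) recv 98: ELECTED

Answer: 86,98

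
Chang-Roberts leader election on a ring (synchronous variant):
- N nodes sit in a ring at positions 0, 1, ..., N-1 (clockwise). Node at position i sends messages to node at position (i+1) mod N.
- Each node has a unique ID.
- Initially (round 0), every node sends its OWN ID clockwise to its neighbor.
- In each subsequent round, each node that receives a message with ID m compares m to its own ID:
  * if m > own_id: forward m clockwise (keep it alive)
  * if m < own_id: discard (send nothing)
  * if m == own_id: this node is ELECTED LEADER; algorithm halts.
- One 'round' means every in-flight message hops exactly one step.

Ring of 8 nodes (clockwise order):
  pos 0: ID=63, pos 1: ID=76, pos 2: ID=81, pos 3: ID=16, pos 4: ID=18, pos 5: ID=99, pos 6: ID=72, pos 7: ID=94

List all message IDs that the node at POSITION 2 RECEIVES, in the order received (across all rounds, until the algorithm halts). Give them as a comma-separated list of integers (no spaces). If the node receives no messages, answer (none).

Answer: 76,94,99

Derivation:
Round 1: pos1(id76) recv 63: drop; pos2(id81) recv 76: drop; pos3(id16) recv 81: fwd; pos4(id18) recv 16: drop; pos5(id99) recv 18: drop; pos6(id72) recv 99: fwd; pos7(id94) recv 72: drop; pos0(id63) recv 94: fwd
Round 2: pos4(id18) recv 81: fwd; pos7(id94) recv 99: fwd; pos1(id76) recv 94: fwd
Round 3: pos5(id99) recv 81: drop; pos0(id63) recv 99: fwd; pos2(id81) recv 94: fwd
Round 4: pos1(id76) recv 99: fwd; pos3(id16) recv 94: fwd
Round 5: pos2(id81) recv 99: fwd; pos4(id18) recv 94: fwd
Round 6: pos3(id16) recv 99: fwd; pos5(id99) recv 94: drop
Round 7: pos4(id18) recv 99: fwd
Round 8: pos5(id99) recv 99: ELECTED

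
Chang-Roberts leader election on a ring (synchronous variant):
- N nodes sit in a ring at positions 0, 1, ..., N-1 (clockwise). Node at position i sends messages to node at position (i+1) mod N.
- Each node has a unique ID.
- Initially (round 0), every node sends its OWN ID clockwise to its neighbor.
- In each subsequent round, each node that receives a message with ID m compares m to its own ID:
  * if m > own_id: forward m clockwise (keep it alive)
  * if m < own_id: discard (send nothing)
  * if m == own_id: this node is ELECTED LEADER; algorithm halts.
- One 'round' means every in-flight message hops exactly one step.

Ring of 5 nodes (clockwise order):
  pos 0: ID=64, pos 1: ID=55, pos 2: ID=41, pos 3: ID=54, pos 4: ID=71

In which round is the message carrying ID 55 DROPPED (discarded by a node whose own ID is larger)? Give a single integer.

Answer: 3

Derivation:
Round 1: pos1(id55) recv 64: fwd; pos2(id41) recv 55: fwd; pos3(id54) recv 41: drop; pos4(id71) recv 54: drop; pos0(id64) recv 71: fwd
Round 2: pos2(id41) recv 64: fwd; pos3(id54) recv 55: fwd; pos1(id55) recv 71: fwd
Round 3: pos3(id54) recv 64: fwd; pos4(id71) recv 55: drop; pos2(id41) recv 71: fwd
Round 4: pos4(id71) recv 64: drop; pos3(id54) recv 71: fwd
Round 5: pos4(id71) recv 71: ELECTED
Message ID 55 originates at pos 1; dropped at pos 4 in round 3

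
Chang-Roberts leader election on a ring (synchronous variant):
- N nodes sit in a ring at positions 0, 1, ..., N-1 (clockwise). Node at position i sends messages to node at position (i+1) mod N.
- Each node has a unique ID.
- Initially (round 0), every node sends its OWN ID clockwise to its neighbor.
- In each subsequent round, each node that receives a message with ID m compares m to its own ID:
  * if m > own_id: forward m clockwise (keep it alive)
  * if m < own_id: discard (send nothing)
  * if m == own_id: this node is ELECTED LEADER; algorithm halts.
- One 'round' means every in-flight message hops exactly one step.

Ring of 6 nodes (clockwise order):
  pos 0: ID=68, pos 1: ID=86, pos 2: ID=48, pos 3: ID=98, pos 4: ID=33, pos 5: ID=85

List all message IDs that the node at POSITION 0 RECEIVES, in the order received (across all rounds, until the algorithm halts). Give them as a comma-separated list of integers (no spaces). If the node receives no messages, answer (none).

Answer: 85,98

Derivation:
Round 1: pos1(id86) recv 68: drop; pos2(id48) recv 86: fwd; pos3(id98) recv 48: drop; pos4(id33) recv 98: fwd; pos5(id85) recv 33: drop; pos0(id68) recv 85: fwd
Round 2: pos3(id98) recv 86: drop; pos5(id85) recv 98: fwd; pos1(id86) recv 85: drop
Round 3: pos0(id68) recv 98: fwd
Round 4: pos1(id86) recv 98: fwd
Round 5: pos2(id48) recv 98: fwd
Round 6: pos3(id98) recv 98: ELECTED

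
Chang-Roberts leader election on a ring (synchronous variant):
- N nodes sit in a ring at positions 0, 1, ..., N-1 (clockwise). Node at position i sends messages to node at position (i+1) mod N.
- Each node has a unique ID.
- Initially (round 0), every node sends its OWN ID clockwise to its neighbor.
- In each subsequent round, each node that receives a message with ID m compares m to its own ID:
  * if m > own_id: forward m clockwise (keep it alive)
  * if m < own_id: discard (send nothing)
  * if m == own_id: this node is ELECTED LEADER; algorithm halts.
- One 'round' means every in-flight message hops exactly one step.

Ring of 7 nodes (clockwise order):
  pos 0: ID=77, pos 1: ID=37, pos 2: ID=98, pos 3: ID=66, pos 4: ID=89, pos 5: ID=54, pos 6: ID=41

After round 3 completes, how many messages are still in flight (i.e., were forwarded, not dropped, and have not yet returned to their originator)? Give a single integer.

Answer: 2

Derivation:
Round 1: pos1(id37) recv 77: fwd; pos2(id98) recv 37: drop; pos3(id66) recv 98: fwd; pos4(id89) recv 66: drop; pos5(id54) recv 89: fwd; pos6(id41) recv 54: fwd; pos0(id77) recv 41: drop
Round 2: pos2(id98) recv 77: drop; pos4(id89) recv 98: fwd; pos6(id41) recv 89: fwd; pos0(id77) recv 54: drop
Round 3: pos5(id54) recv 98: fwd; pos0(id77) recv 89: fwd
After round 3: 2 messages still in flight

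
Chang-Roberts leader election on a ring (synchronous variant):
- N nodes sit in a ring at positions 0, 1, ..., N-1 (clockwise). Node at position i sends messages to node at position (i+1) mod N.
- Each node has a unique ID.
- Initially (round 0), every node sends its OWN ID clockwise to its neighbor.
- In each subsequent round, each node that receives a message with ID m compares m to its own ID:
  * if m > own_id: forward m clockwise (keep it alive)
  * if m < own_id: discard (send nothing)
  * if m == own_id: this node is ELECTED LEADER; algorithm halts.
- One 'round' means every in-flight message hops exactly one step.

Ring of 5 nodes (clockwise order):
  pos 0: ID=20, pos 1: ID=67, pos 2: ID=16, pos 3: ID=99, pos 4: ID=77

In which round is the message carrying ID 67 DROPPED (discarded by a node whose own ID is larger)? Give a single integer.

Answer: 2

Derivation:
Round 1: pos1(id67) recv 20: drop; pos2(id16) recv 67: fwd; pos3(id99) recv 16: drop; pos4(id77) recv 99: fwd; pos0(id20) recv 77: fwd
Round 2: pos3(id99) recv 67: drop; pos0(id20) recv 99: fwd; pos1(id67) recv 77: fwd
Round 3: pos1(id67) recv 99: fwd; pos2(id16) recv 77: fwd
Round 4: pos2(id16) recv 99: fwd; pos3(id99) recv 77: drop
Round 5: pos3(id99) recv 99: ELECTED
Message ID 67 originates at pos 1; dropped at pos 3 in round 2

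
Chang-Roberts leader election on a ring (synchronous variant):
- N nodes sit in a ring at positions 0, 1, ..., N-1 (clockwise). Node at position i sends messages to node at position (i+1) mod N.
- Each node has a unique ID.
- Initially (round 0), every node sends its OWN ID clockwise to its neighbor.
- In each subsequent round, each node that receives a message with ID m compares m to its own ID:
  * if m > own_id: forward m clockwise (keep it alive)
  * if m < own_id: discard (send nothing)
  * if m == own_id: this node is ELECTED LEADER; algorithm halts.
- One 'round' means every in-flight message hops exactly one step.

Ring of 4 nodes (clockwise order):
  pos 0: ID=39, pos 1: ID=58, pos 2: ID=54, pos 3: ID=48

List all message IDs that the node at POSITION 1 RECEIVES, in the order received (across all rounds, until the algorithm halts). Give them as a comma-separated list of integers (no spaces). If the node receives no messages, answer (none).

Round 1: pos1(id58) recv 39: drop; pos2(id54) recv 58: fwd; pos3(id48) recv 54: fwd; pos0(id39) recv 48: fwd
Round 2: pos3(id48) recv 58: fwd; pos0(id39) recv 54: fwd; pos1(id58) recv 48: drop
Round 3: pos0(id39) recv 58: fwd; pos1(id58) recv 54: drop
Round 4: pos1(id58) recv 58: ELECTED

Answer: 39,48,54,58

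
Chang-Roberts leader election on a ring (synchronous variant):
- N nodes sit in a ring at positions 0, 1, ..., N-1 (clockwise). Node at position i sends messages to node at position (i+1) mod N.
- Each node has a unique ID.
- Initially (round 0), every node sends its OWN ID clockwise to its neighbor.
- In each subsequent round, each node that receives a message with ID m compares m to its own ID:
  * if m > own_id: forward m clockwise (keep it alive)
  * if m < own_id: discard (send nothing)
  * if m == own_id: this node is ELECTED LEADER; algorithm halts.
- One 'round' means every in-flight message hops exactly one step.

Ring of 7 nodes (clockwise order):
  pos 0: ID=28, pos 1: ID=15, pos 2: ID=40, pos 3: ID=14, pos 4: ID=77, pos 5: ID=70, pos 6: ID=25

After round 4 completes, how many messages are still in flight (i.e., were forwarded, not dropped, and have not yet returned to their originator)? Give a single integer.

Round 1: pos1(id15) recv 28: fwd; pos2(id40) recv 15: drop; pos3(id14) recv 40: fwd; pos4(id77) recv 14: drop; pos5(id70) recv 77: fwd; pos6(id25) recv 70: fwd; pos0(id28) recv 25: drop
Round 2: pos2(id40) recv 28: drop; pos4(id77) recv 40: drop; pos6(id25) recv 77: fwd; pos0(id28) recv 70: fwd
Round 3: pos0(id28) recv 77: fwd; pos1(id15) recv 70: fwd
Round 4: pos1(id15) recv 77: fwd; pos2(id40) recv 70: fwd
After round 4: 2 messages still in flight

Answer: 2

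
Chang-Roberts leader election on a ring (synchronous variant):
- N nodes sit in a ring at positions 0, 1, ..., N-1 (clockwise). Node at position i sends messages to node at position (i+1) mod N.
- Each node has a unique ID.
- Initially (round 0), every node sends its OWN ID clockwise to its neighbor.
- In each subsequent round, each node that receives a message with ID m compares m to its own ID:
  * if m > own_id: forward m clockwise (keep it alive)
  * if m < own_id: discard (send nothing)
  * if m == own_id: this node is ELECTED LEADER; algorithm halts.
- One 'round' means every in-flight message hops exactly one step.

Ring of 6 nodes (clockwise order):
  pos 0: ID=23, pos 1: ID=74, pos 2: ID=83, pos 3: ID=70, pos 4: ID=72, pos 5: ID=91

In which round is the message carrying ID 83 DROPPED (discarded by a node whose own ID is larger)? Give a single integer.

Round 1: pos1(id74) recv 23: drop; pos2(id83) recv 74: drop; pos3(id70) recv 83: fwd; pos4(id72) recv 70: drop; pos5(id91) recv 72: drop; pos0(id23) recv 91: fwd
Round 2: pos4(id72) recv 83: fwd; pos1(id74) recv 91: fwd
Round 3: pos5(id91) recv 83: drop; pos2(id83) recv 91: fwd
Round 4: pos3(id70) recv 91: fwd
Round 5: pos4(id72) recv 91: fwd
Round 6: pos5(id91) recv 91: ELECTED
Message ID 83 originates at pos 2; dropped at pos 5 in round 3

Answer: 3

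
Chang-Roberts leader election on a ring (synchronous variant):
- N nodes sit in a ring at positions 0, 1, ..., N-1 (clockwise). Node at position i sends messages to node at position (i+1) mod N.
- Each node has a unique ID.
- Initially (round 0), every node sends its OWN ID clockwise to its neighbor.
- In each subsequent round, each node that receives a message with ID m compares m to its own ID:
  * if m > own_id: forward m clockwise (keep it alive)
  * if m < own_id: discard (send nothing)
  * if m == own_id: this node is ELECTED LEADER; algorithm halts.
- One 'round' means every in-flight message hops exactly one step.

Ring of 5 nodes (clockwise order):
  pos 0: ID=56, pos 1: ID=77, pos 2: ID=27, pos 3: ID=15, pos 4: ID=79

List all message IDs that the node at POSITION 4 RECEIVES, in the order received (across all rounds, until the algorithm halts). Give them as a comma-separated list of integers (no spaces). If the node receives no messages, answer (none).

Answer: 15,27,77,79

Derivation:
Round 1: pos1(id77) recv 56: drop; pos2(id27) recv 77: fwd; pos3(id15) recv 27: fwd; pos4(id79) recv 15: drop; pos0(id56) recv 79: fwd
Round 2: pos3(id15) recv 77: fwd; pos4(id79) recv 27: drop; pos1(id77) recv 79: fwd
Round 3: pos4(id79) recv 77: drop; pos2(id27) recv 79: fwd
Round 4: pos3(id15) recv 79: fwd
Round 5: pos4(id79) recv 79: ELECTED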